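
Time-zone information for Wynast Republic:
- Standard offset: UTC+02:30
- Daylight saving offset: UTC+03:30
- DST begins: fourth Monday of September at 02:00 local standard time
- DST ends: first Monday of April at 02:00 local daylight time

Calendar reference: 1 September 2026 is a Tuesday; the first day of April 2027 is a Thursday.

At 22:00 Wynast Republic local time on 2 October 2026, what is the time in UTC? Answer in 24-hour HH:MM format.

1 September 2026 is a Tuesday, so the first Monday is September 7 and the fourth is September 28.
1 April 2027 is a Thursday, so the first Monday is April 5.
2 October 2026 lies within the daylight-saving period (28 September 2026 – 5 April 2027), so Wynast Republic is on daylight time, UTC+03:30.
22:00 local − 3h30m = 18:30 UTC.

18:30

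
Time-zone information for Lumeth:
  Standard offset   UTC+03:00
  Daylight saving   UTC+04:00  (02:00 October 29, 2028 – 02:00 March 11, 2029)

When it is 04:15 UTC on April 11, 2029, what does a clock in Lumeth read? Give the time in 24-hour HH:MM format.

At the standard offset (UTC+03:00), 04:15 UTC + 3h = 07:15 Lumeth standard time.
Daylight saving runs 29 October 2028 – 11 March 2029; the standard-time date in Lumeth, April 11, 2029, is outside that window, so Lumeth is on standard time at UTC+03:00.
04:15 UTC + 3h = 07:15 local.

07:15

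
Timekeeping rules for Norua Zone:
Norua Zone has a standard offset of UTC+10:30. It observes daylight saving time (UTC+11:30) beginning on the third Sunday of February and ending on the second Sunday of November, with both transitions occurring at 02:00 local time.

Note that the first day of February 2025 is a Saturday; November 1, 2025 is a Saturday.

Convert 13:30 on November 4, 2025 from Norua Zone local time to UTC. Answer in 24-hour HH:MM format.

02:00

1 February 2025 is a Saturday, so the first Sunday is February 2 and the third is February 16.
1 November 2025 is a Saturday, so the first Sunday is November 2 and the second is November 9.
November 4, 2025 lies within the daylight-saving period (16 February – 9 November), so Norua Zone is on daylight time, UTC+11:30.
13:30 local − 11h30m = 02:00 UTC.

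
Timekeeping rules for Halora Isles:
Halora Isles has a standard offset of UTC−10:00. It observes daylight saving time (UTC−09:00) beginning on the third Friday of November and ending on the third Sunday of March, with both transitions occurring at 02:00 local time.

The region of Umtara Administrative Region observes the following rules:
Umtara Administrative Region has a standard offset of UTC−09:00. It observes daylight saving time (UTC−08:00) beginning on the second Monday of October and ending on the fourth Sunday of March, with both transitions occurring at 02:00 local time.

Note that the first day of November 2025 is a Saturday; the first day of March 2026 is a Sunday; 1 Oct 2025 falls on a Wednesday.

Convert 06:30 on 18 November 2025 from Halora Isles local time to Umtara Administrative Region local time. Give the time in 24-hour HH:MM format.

08:30

1 November 2025 is a Saturday, so the first Friday is November 7 and the third is November 21.
1 March 2026 is a Sunday, so the first Sunday is March 1 and the third is March 15.
18 November 2025 does not fall between 21 November 2025 and 15 March 2026, so daylight saving is not in effect and Halora Isles is at UTC−10:00.
06:30 Halora Isles + 10h = 16:30 UTC.
1 October 2025 is a Wednesday, so the first Monday is October 6 and the second is October 13.
1 March 2026 is a Sunday, so the first Sunday is March 1 and the fourth is March 22.
At the standard offset (UTC−09:00), 16:30 UTC − 9h = 07:30 Umtara Administrative Region standard time.
Daylight saving runs 13 October 2025 – 22 March 2026; the standard-time date in Umtara Administrative Region, 18 November 2025, is inside that window, so Umtara Administrative Region is at UTC−08:00.
16:30 UTC − 8h = 08:30 Umtara Administrative Region.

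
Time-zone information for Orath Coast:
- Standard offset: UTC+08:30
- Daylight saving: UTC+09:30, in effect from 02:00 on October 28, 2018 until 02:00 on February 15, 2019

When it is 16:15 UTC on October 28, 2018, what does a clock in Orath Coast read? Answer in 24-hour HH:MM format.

01:45

At the standard offset (UTC+08:30), 16:15 UTC + 8h30m = 00:45 Orath Coast standard time (rolling into the next day, 29 October 2018).
Daylight saving runs 28 October 2018 – 15 February 2019; the standard-time date in Orath Coast, October 29, 2018, is inside that window, so Orath Coast is at UTC+09:30.
16:15 UTC + 9h30m = 01:45 local (rolling into the next day, 29 October 2018).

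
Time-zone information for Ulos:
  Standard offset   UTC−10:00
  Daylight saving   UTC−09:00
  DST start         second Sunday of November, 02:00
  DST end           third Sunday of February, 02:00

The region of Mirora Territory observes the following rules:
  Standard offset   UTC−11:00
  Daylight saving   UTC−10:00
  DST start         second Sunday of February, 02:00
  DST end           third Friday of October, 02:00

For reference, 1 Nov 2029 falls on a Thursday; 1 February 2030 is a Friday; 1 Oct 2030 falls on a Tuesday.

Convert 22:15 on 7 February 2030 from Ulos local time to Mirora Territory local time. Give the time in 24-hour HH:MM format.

20:15

1 November 2029 is a Thursday, so the first Sunday is November 4 and the second is November 11.
1 February 2030 is a Friday, so the first Sunday is February 3 and the third is February 17.
Daylight saving runs 11 November 2029 – 17 February 2030; 7 February 2030 is inside that window, so Ulos is at UTC−09:00.
22:15 Ulos + 9h = 07:15 UTC (rolling into the next day, 8 February 2030).
1 February 2030 is a Friday, so the first Sunday is February 3 and the second is February 10.
1 October 2030 is a Tuesday, so the first Friday is October 4 and the third is October 18.
At the standard offset (UTC−11:00), 07:15 UTC − 11h = 20:15 Mirora Territory standard time (rolling into the previous day, 7 February 2030).
Daylight saving runs 10 February – 18 October; the standard-time date in Mirora Territory, 7 February 2030, is outside that window, so Mirora Territory is on standard time at UTC−11:00.
07:15 UTC − 11h = 20:15 Mirora Territory (rolling into the previous day, 7 February 2030).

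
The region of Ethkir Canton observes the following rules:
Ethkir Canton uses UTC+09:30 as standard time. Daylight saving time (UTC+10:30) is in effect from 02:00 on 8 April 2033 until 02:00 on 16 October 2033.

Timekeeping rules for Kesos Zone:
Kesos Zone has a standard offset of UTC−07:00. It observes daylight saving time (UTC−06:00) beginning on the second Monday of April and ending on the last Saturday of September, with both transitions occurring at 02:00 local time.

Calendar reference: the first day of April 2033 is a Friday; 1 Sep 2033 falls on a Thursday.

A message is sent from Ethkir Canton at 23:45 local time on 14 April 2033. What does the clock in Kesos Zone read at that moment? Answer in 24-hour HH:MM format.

Daylight saving runs 8 April – 16 October; 14 April 2033 is inside that window, so Ethkir Canton is at UTC+10:30.
23:45 Ethkir Canton − 10h30m = 13:15 UTC.
1 April 2033 is a Friday, so the first Monday is April 4 and the second is April 11.
1 September 2033 is a Thursday, so Saturdays fall on 3, 10, 17, 24; the last is September 24.
At the standard offset (UTC−07:00), 13:15 UTC − 7h = 06:15 Kesos Zone standard time.
The standard-time date in Kesos Zone, 14 April 2033, falls between 11 April and 24 September, so daylight saving is in effect and Kesos Zone is at UTC−06:00.
13:15 UTC − 6h = 07:15 Kesos Zone.

07:15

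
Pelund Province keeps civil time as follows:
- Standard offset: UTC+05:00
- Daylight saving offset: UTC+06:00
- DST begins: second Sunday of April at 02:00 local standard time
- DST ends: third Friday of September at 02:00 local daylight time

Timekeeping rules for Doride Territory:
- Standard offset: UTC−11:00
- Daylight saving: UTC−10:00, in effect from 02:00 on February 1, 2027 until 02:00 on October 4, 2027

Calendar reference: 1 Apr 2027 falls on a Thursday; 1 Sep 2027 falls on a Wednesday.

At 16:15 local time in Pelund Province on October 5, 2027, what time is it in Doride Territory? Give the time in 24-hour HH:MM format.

1 April 2027 is a Thursday, so the first Sunday is April 4 and the second is April 11.
1 September 2027 is a Wednesday, so the first Friday is September 3 and the third is September 17.
October 5, 2027 is outside the daylight-saving period (11 April – 17 September), so Pelund Province is on standard time, UTC+05:00.
16:15 Pelund Province − 5h = 11:15 UTC.
At the standard offset (UTC−11:00), 11:15 UTC − 11h = 00:15 Doride Territory standard time.
The standard-time date in Doride Territory, October 5, 2027, does not fall between 1 February and 4 October, so daylight saving is not in effect and Doride Territory is at UTC−11:00.
11:15 UTC − 11h = 00:15 Doride Territory.

00:15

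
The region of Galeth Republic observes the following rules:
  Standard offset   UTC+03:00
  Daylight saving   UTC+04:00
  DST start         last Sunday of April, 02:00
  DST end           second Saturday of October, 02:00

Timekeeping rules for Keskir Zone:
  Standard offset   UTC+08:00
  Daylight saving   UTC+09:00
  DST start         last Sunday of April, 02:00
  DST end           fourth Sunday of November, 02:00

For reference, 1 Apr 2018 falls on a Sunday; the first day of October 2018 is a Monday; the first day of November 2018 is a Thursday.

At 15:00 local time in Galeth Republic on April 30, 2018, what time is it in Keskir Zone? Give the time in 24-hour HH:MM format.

1 April 2018 is a Sunday, so Sundays fall on 1, 8, 15, 22, 29; the last is April 29.
1 October 2018 is a Monday, so the first Saturday is October 6 and the second is October 13.
April 30, 2018 lies within the daylight-saving period (29 April – 13 October), so Galeth Republic is on daylight time, UTC+04:00.
15:00 Galeth Republic − 4h = 11:00 UTC.
1 April 2018 is a Sunday, so Sundays fall on 1, 8, 15, 22, 29; the last is April 29.
1 November 2018 is a Thursday, so the first Sunday is November 4 and the fourth is November 25.
At the standard offset (UTC+08:00), 11:00 UTC + 8h = 19:00 Keskir Zone standard time.
The standard-time date in Keskir Zone, April 30, 2018, lies within the daylight-saving period (29 April – 25 November), so Keskir Zone is on daylight time, UTC+09:00.
11:00 UTC + 9h = 20:00 Keskir Zone.

20:00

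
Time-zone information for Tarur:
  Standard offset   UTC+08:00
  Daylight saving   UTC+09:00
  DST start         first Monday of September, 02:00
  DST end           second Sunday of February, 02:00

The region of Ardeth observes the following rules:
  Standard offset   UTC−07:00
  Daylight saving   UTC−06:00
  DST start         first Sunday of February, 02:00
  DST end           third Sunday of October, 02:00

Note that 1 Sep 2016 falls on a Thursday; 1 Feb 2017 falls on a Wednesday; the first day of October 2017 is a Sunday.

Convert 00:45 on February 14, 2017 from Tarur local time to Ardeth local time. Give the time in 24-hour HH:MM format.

10:45

1 September 2016 is a Thursday, so the first Monday is September 5.
1 February 2017 is a Wednesday, so the first Sunday is February 5 and the second is February 12.
February 14, 2017 does not fall between 5 September 2016 and 12 February 2017, so daylight saving is not in effect and Tarur is at UTC+08:00.
00:45 Tarur − 8h = 16:45 UTC (rolling into the previous day, 13 February 2017).
1 February 2017 is a Wednesday, so the first Sunday is February 5.
1 October 2017 is a Sunday, so the first Sunday is October 1 and the third is October 15.
At the standard offset (UTC−07:00), 16:45 UTC − 7h = 09:45 Ardeth standard time.
The standard-time date in Ardeth, February 13, 2017, falls between 5 February and 15 October, so daylight saving is in effect and Ardeth is at UTC−06:00.
16:45 UTC − 6h = 10:45 Ardeth.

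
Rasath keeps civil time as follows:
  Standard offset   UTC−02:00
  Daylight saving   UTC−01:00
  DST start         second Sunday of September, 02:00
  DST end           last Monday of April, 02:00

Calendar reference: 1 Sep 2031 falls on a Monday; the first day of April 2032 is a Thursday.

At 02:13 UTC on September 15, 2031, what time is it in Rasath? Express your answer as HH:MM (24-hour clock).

01:13

1 September 2031 is a Monday, so the first Sunday is September 7 and the second is September 14.
1 April 2032 is a Thursday, so Mondays fall on 5, 12, 19, 26; the last is April 26.
At the standard offset (UTC−02:00), 02:13 UTC − 2h = 00:13 Rasath standard time.
The standard-time date in Rasath, September 15, 2031, falls between 14 September 2031 and 26 April 2032, so daylight saving is in effect and Rasath is at UTC−01:00.
02:13 UTC − 1h = 01:13 local.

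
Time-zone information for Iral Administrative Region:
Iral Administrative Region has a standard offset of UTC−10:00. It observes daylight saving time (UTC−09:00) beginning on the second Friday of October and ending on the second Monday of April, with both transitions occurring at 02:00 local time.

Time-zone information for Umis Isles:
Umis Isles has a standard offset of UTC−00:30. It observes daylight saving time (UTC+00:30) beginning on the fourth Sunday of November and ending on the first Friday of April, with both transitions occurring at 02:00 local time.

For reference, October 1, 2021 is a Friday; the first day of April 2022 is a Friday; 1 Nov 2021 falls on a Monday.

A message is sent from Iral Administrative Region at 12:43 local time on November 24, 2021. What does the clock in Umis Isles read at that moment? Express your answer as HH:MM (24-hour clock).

1 October 2021 is a Friday, so the first Friday is October 1 and the second is October 8.
1 April 2022 is a Friday, so the first Monday is April 4 and the second is April 11.
November 24, 2021 lies within the daylight-saving period (8 October 2021 – 11 April 2022), so Iral Administrative Region is on daylight time, UTC−09:00.
12:43 Iral Administrative Region + 9h = 21:43 UTC.
1 November 2021 is a Monday, so the first Sunday is November 7 and the fourth is November 28.
1 April 2022 is a Friday, so the first Friday is April 1.
At the standard offset (UTC−00:30), 21:43 UTC − 0h30m = 21:13 Umis Isles standard time.
The standard-time date in Umis Isles, November 24, 2021, does not fall between 28 November 2021 and 1 April 2022, so daylight saving is not in effect and Umis Isles is at UTC−00:30.
21:43 UTC − 0h30m = 21:13 Umis Isles.

21:13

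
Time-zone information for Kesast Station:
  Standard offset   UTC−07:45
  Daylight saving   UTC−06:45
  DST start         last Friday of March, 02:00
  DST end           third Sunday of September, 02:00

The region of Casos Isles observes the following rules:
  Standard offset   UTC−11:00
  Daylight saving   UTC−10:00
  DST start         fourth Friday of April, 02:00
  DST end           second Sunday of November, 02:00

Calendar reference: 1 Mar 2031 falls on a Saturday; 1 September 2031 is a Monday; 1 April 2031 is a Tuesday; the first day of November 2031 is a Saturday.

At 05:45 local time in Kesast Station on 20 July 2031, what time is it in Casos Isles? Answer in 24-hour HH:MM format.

1 March 2031 is a Saturday, so Fridays fall on 7, 14, 21, 28; the last is March 28.
1 September 2031 is a Monday, so the first Sunday is September 7 and the third is September 21.
Daylight saving runs 28 March – 21 September; 20 July 2031 is inside that window, so Kesast Station is at UTC−06:45.
05:45 Kesast Station + 6h45m = 12:30 UTC.
1 April 2031 is a Tuesday, so the first Friday is April 4 and the fourth is April 25.
1 November 2031 is a Saturday, so the first Sunday is November 2 and the second is November 9.
At the standard offset (UTC−11:00), 12:30 UTC − 11h = 01:30 Casos Isles standard time.
The standard-time date in Casos Isles, 20 July 2031, lies within the daylight-saving period (25 April – 9 November), so Casos Isles is on daylight time, UTC−10:00.
12:30 UTC − 10h = 02:30 Casos Isles.

02:30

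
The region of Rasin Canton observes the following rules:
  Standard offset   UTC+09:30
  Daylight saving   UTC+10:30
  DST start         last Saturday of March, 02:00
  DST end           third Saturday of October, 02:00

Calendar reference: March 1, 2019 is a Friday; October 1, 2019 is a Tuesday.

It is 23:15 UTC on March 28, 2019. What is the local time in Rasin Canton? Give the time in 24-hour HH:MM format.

1 March 2019 is a Friday, so Saturdays fall on 2, 9, 16, 23, 30; the last is March 30.
1 October 2019 is a Tuesday, so the first Saturday is October 5 and the third is October 19.
At the standard offset (UTC+09:30), 23:15 UTC + 9h30m = 08:45 Rasin Canton standard time (rolling into the next day, 29 March 2019).
Daylight saving runs 30 March – 19 October; the standard-time date in Rasin Canton, March 29, 2019, is outside that window, so Rasin Canton is on standard time at UTC+09:30.
23:15 UTC + 9h30m = 08:45 local (rolling into the next day, 29 March 2019).

08:45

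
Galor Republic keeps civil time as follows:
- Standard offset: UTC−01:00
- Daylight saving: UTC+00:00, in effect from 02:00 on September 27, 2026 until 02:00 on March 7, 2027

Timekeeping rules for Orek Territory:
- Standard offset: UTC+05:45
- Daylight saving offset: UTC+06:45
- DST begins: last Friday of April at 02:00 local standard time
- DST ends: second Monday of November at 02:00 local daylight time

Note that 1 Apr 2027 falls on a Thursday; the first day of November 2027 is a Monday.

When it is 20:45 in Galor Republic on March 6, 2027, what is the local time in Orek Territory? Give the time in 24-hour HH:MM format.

March 6, 2027 lies within the daylight-saving period (27 September 2026 – 7 March 2027), so Galor Republic is on daylight time, UTC+00:00.
20:45 Galor Republic − 0h = 20:45 UTC.
1 April 2027 is a Thursday, so Fridays fall on 2, 9, 16, 23, 30; the last is April 30.
1 November 2027 is a Monday, so the first Monday is November 1 and the second is November 8.
At the standard offset (UTC+05:45), 20:45 UTC + 5h45m = 02:30 Orek Territory standard time (rolling into the next day, 7 March 2027).
The standard-time date in Orek Territory, March 7, 2027, is outside the daylight-saving period (30 April – 8 November), so Orek Territory is on standard time, UTC+05:45.
20:45 UTC + 5h45m = 02:30 Orek Territory (rolling into the next day, 7 March 2027).

02:30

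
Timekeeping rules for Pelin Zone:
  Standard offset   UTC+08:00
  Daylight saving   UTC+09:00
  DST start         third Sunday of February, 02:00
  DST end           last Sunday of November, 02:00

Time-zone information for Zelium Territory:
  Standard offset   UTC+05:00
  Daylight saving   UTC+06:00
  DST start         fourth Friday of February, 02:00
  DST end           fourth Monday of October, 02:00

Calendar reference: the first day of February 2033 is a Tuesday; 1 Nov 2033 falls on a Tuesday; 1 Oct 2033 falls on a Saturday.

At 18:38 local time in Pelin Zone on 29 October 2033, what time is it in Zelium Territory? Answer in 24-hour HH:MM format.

14:38

1 February 2033 is a Tuesday, so the first Sunday is February 6 and the third is February 20.
1 November 2033 is a Tuesday, so Sundays fall on 6, 13, 20, 27; the last is November 27.
29 October 2033 falls between 20 February and 27 November, so daylight saving is in effect and Pelin Zone is at UTC+09:00.
18:38 Pelin Zone − 9h = 09:38 UTC.
1 February 2033 is a Tuesday, so the first Friday is February 4 and the fourth is February 25.
1 October 2033 is a Saturday, so the first Monday is October 3 and the fourth is October 24.
At the standard offset (UTC+05:00), 09:38 UTC + 5h = 14:38 Zelium Territory standard time.
The standard-time date in Zelium Territory, 29 October 2033, is outside the daylight-saving period (25 February – 24 October), so Zelium Territory is on standard time, UTC+05:00.
09:38 UTC + 5h = 14:38 Zelium Territory.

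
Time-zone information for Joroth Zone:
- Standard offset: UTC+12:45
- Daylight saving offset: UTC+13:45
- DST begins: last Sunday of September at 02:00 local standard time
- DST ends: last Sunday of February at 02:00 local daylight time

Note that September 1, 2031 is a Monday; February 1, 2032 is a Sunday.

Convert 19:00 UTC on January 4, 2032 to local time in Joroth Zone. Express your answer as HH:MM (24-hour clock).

1 September 2031 is a Monday, so Sundays fall on 7, 14, 21, 28; the last is September 28.
1 February 2032 is a Sunday, so Sundays fall on 1, 8, 15, 22, 29; the last is February 29.
At the standard offset (UTC+12:45), 19:00 UTC + 12h45m = 07:45 Joroth Zone standard time (rolling into the next day, 5 January 2032).
Daylight saving runs 28 September 2031 – 29 February 2032; the standard-time date in Joroth Zone, January 5, 2032, is inside that window, so Joroth Zone is at UTC+13:45.
19:00 UTC + 13h45m = 08:45 local (rolling into the next day, 5 January 2032).

08:45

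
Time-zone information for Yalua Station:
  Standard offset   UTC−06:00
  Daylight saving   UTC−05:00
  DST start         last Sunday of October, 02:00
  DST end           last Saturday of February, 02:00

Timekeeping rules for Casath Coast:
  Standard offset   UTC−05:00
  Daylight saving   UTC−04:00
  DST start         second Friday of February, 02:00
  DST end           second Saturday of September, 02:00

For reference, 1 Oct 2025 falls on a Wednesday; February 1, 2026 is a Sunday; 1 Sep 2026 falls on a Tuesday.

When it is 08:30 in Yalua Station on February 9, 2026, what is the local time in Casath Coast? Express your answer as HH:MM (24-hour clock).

08:30

1 October 2025 is a Wednesday, so Sundays fall on 5, 12, 19, 26; the last is October 26.
1 February 2026 is a Sunday, so Saturdays fall on 7, 14, 21, 28; the last is February 28.
February 9, 2026 falls between 26 October 2025 and 28 February 2026, so daylight saving is in effect and Yalua Station is at UTC−05:00.
08:30 Yalua Station + 5h = 13:30 UTC.
1 February 2026 is a Sunday, so the first Friday is February 6 and the second is February 13.
1 September 2026 is a Tuesday, so the first Saturday is September 5 and the second is September 12.
At the standard offset (UTC−05:00), 13:30 UTC − 5h = 08:30 Casath Coast standard time.
The standard-time date in Casath Coast, February 9, 2026, is outside the daylight-saving period (13 February – 12 September), so Casath Coast is on standard time, UTC−05:00.
13:30 UTC − 5h = 08:30 Casath Coast.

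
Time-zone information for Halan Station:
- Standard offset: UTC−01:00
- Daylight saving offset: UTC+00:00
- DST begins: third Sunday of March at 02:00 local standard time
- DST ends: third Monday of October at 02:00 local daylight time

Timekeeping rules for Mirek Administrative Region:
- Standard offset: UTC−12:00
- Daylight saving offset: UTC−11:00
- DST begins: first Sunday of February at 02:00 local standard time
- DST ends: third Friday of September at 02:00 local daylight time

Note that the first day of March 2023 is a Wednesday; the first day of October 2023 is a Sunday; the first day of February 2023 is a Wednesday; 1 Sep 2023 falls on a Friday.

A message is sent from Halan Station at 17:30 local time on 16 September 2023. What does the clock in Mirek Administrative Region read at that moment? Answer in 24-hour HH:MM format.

05:30

1 March 2023 is a Wednesday, so the first Sunday is March 5 and the third is March 19.
1 October 2023 is a Sunday, so the first Monday is October 2 and the third is October 16.
Daylight saving runs 19 March – 16 October; 16 September 2023 is inside that window, so Halan Station is at UTC+00:00.
17:30 Halan Station − 0h = 17:30 UTC.
1 February 2023 is a Wednesday, so the first Sunday is February 5.
1 September 2023 is a Friday, so the first Friday is September 1 and the third is September 15.
At the standard offset (UTC−12:00), 17:30 UTC − 12h = 05:30 Mirek Administrative Region standard time.
The standard-time date in Mirek Administrative Region, 16 September 2023, does not fall between 5 February and 15 September, so daylight saving is not in effect and Mirek Administrative Region is at UTC−12:00.
17:30 UTC − 12h = 05:30 Mirek Administrative Region.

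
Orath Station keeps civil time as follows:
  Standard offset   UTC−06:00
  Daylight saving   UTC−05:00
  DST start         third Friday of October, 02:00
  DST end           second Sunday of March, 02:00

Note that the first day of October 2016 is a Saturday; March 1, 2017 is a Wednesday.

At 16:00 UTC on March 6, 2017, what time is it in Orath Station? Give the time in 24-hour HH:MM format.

11:00

1 October 2016 is a Saturday, so the first Friday is October 7 and the third is October 21.
1 March 2017 is a Wednesday, so the first Sunday is March 5 and the second is March 12.
At the standard offset (UTC−06:00), 16:00 UTC − 6h = 10:00 Orath Station standard time.
The standard-time date in Orath Station, March 6, 2017, falls between 21 October 2016 and 12 March 2017, so daylight saving is in effect and Orath Station is at UTC−05:00.
16:00 UTC − 5h = 11:00 local.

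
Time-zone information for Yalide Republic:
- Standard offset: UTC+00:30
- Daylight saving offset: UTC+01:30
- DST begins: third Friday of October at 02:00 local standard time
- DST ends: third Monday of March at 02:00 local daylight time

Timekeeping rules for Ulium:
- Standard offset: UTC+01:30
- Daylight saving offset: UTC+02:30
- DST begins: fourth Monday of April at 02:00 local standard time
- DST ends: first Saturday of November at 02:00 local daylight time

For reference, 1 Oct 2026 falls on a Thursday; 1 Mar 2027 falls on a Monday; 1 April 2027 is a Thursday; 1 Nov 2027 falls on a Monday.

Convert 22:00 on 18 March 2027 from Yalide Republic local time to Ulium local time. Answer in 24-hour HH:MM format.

23:00

1 October 2026 is a Thursday, so the first Friday is October 2 and the third is October 16.
1 March 2027 is a Monday, so the first Monday is March 1 and the third is March 15.
18 March 2027 is outside the daylight-saving period (16 October 2026 – 15 March 2027), so Yalide Republic is on standard time, UTC+00:30.
22:00 Yalide Republic − 0h30m = 21:30 UTC.
1 April 2027 is a Thursday, so the first Monday is April 5 and the fourth is April 26.
1 November 2027 is a Monday, so the first Saturday is November 6.
At the standard offset (UTC+01:30), 21:30 UTC + 1h30m = 23:00 Ulium standard time.
The standard-time date in Ulium, 18 March 2027, is outside the daylight-saving period (26 April – 6 November), so Ulium is on standard time, UTC+01:30.
21:30 UTC + 1h30m = 23:00 Ulium.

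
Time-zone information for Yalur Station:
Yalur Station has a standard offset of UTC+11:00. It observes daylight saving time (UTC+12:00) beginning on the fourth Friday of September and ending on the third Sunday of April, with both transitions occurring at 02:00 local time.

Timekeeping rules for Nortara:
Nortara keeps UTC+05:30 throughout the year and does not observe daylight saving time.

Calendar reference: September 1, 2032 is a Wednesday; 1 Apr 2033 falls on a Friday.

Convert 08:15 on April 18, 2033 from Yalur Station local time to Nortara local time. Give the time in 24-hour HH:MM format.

1 September 2032 is a Wednesday, so the first Friday is September 3 and the fourth is September 24.
1 April 2033 is a Friday, so the first Sunday is April 3 and the third is April 17.
April 18, 2033 does not fall between 24 September 2032 and 17 April 2033, so daylight saving is not in effect and Yalur Station is at UTC+11:00.
08:15 Yalur Station − 11h = 21:15 UTC (rolling into the previous day, 17 April 2033).
Nortara stays on UTC+05:30 all year.
21:15 UTC + 5h30m = 02:45 Nortara (rolling into the next day, 18 April 2033).

02:45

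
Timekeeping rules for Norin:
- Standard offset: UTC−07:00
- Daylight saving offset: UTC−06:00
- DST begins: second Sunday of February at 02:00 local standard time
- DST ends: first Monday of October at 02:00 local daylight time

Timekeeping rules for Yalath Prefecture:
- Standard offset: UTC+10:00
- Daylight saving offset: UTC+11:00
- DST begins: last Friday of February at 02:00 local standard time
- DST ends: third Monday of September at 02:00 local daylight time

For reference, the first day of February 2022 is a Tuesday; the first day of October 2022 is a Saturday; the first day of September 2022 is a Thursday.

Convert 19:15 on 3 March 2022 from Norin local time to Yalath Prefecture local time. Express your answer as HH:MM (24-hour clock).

1 February 2022 is a Tuesday, so the first Sunday is February 6 and the second is February 13.
1 October 2022 is a Saturday, so the first Monday is October 3.
3 March 2022 falls between 13 February and 3 October, so daylight saving is in effect and Norin is at UTC−06:00.
19:15 Norin + 6h = 01:15 UTC (rolling into the next day, 4 March 2022).
1 February 2022 is a Tuesday, so Fridays fall on 4, 11, 18, 25; the last is February 25.
1 September 2022 is a Thursday, so the first Monday is September 5 and the third is September 19.
At the standard offset (UTC+10:00), 01:15 UTC + 10h = 11:15 Yalath Prefecture standard time.
Daylight saving runs 25 February – 19 September; the standard-time date in Yalath Prefecture, 4 March 2022, is inside that window, so Yalath Prefecture is at UTC+11:00.
01:15 UTC + 11h = 12:15 Yalath Prefecture.

12:15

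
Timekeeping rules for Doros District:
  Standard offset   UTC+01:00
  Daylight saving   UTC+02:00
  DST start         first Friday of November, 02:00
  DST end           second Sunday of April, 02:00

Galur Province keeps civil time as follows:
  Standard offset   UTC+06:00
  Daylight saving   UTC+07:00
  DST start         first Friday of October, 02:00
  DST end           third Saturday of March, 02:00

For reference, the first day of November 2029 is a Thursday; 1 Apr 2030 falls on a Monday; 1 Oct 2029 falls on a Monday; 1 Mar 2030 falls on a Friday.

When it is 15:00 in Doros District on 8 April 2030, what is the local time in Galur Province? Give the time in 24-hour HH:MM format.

19:00

1 November 2029 is a Thursday, so the first Friday is November 2.
1 April 2030 is a Monday, so the first Sunday is April 7 and the second is April 14.
8 April 2030 lies within the daylight-saving period (2 November 2029 – 14 April 2030), so Doros District is on daylight time, UTC+02:00.
15:00 Doros District − 2h = 13:00 UTC.
1 October 2029 is a Monday, so the first Friday is October 5.
1 March 2030 is a Friday, so the first Saturday is March 2 and the third is March 16.
At the standard offset (UTC+06:00), 13:00 UTC + 6h = 19:00 Galur Province standard time.
The standard-time date in Galur Province, 8 April 2030, is outside the daylight-saving period (5 October 2029 – 16 March 2030), so Galur Province is on standard time, UTC+06:00.
13:00 UTC + 6h = 19:00 Galur Province.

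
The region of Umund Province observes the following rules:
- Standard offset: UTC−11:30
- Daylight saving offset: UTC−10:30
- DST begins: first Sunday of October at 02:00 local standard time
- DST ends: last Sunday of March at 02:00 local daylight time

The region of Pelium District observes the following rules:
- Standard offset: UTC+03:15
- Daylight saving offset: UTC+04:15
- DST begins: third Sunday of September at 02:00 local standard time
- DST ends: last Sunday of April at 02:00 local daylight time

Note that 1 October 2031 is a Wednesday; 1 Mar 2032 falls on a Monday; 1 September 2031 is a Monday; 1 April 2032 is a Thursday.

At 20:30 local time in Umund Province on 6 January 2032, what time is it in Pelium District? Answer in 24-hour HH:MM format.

11:15

1 October 2031 is a Wednesday, so the first Sunday is October 5.
1 March 2032 is a Monday, so Sundays fall on 7, 14, 21, 28; the last is March 28.
6 January 2032 lies within the daylight-saving period (5 October 2031 – 28 March 2032), so Umund Province is on daylight time, UTC−10:30.
20:30 Umund Province + 10h30m = 07:00 UTC (rolling into the next day, 7 January 2032).
1 September 2031 is a Monday, so the first Sunday is September 7 and the third is September 21.
1 April 2032 is a Thursday, so Sundays fall on 4, 11, 18, 25; the last is April 25.
At the standard offset (UTC+03:15), 07:00 UTC + 3h15m = 10:15 Pelium District standard time.
The standard-time date in Pelium District, 7 January 2032, lies within the daylight-saving period (21 September 2031 – 25 April 2032), so Pelium District is on daylight time, UTC+04:15.
07:00 UTC + 4h15m = 11:15 Pelium District.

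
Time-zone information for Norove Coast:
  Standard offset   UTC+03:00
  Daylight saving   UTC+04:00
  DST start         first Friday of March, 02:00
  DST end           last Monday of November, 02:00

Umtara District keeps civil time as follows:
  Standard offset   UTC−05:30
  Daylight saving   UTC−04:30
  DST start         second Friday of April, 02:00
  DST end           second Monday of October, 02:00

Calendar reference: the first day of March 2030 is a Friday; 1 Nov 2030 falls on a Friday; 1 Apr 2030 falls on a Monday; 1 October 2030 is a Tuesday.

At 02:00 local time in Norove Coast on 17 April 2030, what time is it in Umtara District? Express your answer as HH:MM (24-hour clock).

17:30

1 March 2030 is a Friday, so the first Friday is March 1.
1 November 2030 is a Friday, so Mondays fall on 4, 11, 18, 25; the last is November 25.
Daylight saving runs 1 March – 25 November; 17 April 2030 is inside that window, so Norove Coast is at UTC+04:00.
02:00 Norove Coast − 4h = 22:00 UTC (rolling into the previous day, 16 April 2030).
1 April 2030 is a Monday, so the first Friday is April 5 and the second is April 12.
1 October 2030 is a Tuesday, so the first Monday is October 7 and the second is October 14.
At the standard offset (UTC−05:30), 22:00 UTC − 5h30m = 16:30 Umtara District standard time.
Daylight saving runs 12 April – 14 October; the standard-time date in Umtara District, 16 April 2030, is inside that window, so Umtara District is at UTC−04:30.
22:00 UTC − 4h30m = 17:30 Umtara District.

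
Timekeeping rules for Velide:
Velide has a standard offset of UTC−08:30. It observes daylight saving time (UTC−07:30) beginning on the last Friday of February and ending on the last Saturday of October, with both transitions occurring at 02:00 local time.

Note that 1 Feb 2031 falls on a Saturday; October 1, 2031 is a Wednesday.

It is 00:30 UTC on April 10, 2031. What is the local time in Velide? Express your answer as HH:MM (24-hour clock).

1 February 2031 is a Saturday, so Fridays fall on 7, 14, 21, 28; the last is February 28.
1 October 2031 is a Wednesday, so Saturdays fall on 4, 11, 18, 25; the last is October 25.
At the standard offset (UTC−08:30), 00:30 UTC − 8h30m = 16:00 Velide standard time (rolling into the previous day, 9 April 2031).
The standard-time date in Velide, April 9, 2031, falls between 28 February and 25 October, so daylight saving is in effect and Velide is at UTC−07:30.
00:30 UTC − 7h30m = 17:00 local (rolling into the previous day, 9 April 2031).

17:00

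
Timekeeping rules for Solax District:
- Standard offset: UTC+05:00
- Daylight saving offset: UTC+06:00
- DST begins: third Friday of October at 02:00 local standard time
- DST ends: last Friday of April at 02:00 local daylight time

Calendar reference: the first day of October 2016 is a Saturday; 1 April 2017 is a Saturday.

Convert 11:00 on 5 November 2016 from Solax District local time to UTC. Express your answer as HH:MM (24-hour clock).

1 October 2016 is a Saturday, so the first Friday is October 7 and the third is October 21.
1 April 2017 is a Saturday, so Fridays fall on 7, 14, 21, 28; the last is April 28.
Daylight saving runs 21 October 2016 – 28 April 2017; 5 November 2016 is inside that window, so Solax District is at UTC+06:00.
11:00 local − 6h = 05:00 UTC.

05:00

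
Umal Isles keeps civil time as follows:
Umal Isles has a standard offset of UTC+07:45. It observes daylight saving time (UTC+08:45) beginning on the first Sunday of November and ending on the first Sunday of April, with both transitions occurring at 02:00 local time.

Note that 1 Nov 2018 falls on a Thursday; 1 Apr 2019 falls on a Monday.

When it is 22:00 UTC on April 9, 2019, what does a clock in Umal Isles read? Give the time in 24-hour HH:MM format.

1 November 2018 is a Thursday, so the first Sunday is November 4.
1 April 2019 is a Monday, so the first Sunday is April 7.
At the standard offset (UTC+07:45), 22:00 UTC + 7h45m = 05:45 Umal Isles standard time (rolling into the next day, 10 April 2019).
The standard-time date in Umal Isles, April 10, 2019, does not fall between 4 November 2018 and 7 April 2019, so daylight saving is not in effect and Umal Isles is at UTC+07:45.
22:00 UTC + 7h45m = 05:45 local (rolling into the next day, 10 April 2019).

05:45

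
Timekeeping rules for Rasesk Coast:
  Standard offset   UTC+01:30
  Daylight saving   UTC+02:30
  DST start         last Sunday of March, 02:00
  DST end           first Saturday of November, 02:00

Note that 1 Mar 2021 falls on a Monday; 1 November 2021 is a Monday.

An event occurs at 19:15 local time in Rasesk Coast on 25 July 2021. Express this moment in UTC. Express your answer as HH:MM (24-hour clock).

16:45

1 March 2021 is a Monday, so Sundays fall on 7, 14, 21, 28; the last is March 28.
1 November 2021 is a Monday, so the first Saturday is November 6.
25 July 2021 lies within the daylight-saving period (28 March – 6 November), so Rasesk Coast is on daylight time, UTC+02:30.
19:15 local − 2h30m = 16:45 UTC.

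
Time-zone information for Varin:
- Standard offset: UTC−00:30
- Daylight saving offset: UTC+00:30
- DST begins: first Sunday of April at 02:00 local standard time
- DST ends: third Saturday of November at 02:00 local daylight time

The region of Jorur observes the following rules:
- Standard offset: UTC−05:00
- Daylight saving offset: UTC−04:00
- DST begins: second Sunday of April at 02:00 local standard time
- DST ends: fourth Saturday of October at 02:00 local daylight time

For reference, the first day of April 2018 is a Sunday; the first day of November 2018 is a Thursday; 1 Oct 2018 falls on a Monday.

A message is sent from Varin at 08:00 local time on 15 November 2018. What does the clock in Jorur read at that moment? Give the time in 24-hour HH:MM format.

02:30

1 April 2018 is a Sunday, so the first Sunday is April 1.
1 November 2018 is a Thursday, so the first Saturday is November 3 and the third is November 17.
Daylight saving runs 1 April – 17 November; 15 November 2018 is inside that window, so Varin is at UTC+00:30.
08:00 Varin − 0h30m = 07:30 UTC.
1 April 2018 is a Sunday, so the first Sunday is April 1 and the second is April 8.
1 October 2018 is a Monday, so the first Saturday is October 6 and the fourth is October 27.
At the standard offset (UTC−05:00), 07:30 UTC − 5h = 02:30 Jorur standard time.
The standard-time date in Jorur, 15 November 2018, is outside the daylight-saving period (8 April – 27 October), so Jorur is on standard time, UTC−05:00.
07:30 UTC − 5h = 02:30 Jorur.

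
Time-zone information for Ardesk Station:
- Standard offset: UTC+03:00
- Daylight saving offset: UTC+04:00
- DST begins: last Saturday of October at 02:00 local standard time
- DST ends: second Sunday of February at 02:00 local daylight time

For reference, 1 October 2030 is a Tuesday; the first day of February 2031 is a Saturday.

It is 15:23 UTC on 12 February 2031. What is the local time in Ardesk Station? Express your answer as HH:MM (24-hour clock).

18:23

1 October 2030 is a Tuesday, so Saturdays fall on 5, 12, 19, 26; the last is October 26.
1 February 2031 is a Saturday, so the first Sunday is February 2 and the second is February 9.
At the standard offset (UTC+03:00), 15:23 UTC + 3h = 18:23 Ardesk Station standard time.
The standard-time date in Ardesk Station, 12 February 2031, is outside the daylight-saving period (26 October 2030 – 9 February 2031), so Ardesk Station is on standard time, UTC+03:00.
15:23 UTC + 3h = 18:23 local.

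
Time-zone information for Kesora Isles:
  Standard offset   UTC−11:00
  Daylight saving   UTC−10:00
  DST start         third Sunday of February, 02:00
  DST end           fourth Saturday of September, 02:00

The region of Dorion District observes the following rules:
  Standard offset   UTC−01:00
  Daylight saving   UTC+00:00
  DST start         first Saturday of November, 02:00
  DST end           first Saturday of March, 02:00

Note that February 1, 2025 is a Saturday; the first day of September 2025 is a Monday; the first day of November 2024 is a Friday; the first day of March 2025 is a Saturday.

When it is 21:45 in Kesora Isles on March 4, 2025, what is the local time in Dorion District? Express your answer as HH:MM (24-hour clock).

1 February 2025 is a Saturday, so the first Sunday is February 2 and the third is February 16.
1 September 2025 is a Monday, so the first Saturday is September 6 and the fourth is September 27.
March 4, 2025 lies within the daylight-saving period (16 February – 27 September), so Kesora Isles is on daylight time, UTC−10:00.
21:45 Kesora Isles + 10h = 07:45 UTC (rolling into the next day, 5 March 2025).
1 November 2024 is a Friday, so the first Saturday is November 2.
1 March 2025 is a Saturday, so the first Saturday is March 1.
At the standard offset (UTC−01:00), 07:45 UTC − 1h = 06:45 Dorion District standard time.
Daylight saving runs 2 November 2024 – 1 March 2025; the standard-time date in Dorion District, March 5, 2025, is outside that window, so Dorion District is on standard time at UTC−01:00.
07:45 UTC − 1h = 06:45 Dorion District.

06:45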